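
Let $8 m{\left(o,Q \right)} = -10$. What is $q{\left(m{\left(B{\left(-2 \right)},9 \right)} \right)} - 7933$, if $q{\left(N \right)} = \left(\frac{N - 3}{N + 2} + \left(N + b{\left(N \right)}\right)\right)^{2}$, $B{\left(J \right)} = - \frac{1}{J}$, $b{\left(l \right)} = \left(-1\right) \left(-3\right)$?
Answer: $- \frac{1140143}{144} \approx -7917.7$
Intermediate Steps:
$b{\left(l \right)} = 3$
$m{\left(o,Q \right)} = - \frac{5}{4}$ ($m{\left(o,Q \right)} = \frac{1}{8} \left(-10\right) = - \frac{5}{4}$)
$q{\left(N \right)} = \left(3 + N + \frac{-3 + N}{2 + N}\right)^{2}$ ($q{\left(N \right)} = \left(\frac{N - 3}{N + 2} + \left(N + 3\right)\right)^{2} = \left(\frac{-3 + N}{2 + N} + \left(3 + N\right)\right)^{2} = \left(3 + N + \frac{-3 + N}{2 + N}\right)^{2}$)
$q{\left(m{\left(B{\left(-2 \right)},9 \right)} \right)} - 7933 = \frac{\left(3 + \left(- \frac{5}{4}\right)^{2} + 6 \left(- \frac{5}{4}\right)\right)^{2}}{\left(2 - \frac{5}{4}\right)^{2}} - 7933 = \frac{\left(3 + \frac{25}{16} - \frac{15}{2}\right)^{2}}{\frac{9}{16}} - 7933 = \frac{16 \left(- \frac{47}{16}\right)^{2}}{9} - 7933 = \frac{16}{9} \cdot \frac{2209}{256} - 7933 = \frac{2209}{144} - 7933 = - \frac{1140143}{144}$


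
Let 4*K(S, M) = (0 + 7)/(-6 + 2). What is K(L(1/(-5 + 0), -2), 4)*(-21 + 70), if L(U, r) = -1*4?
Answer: -343/16 ≈ -21.438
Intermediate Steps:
L(U, r) = -4
K(S, M) = -7/16 (K(S, M) = ((0 + 7)/(-6 + 2))/4 = (7/(-4))/4 = (7*(-¼))/4 = (¼)*(-7/4) = -7/16)
K(L(1/(-5 + 0), -2), 4)*(-21 + 70) = -7*(-21 + 70)/16 = -7/16*49 = -343/16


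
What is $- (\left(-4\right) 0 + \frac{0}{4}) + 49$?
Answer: $49$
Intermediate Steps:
$- (\left(-4\right) 0 + \frac{0}{4}) + 49 = - (0 + 0 \cdot \frac{1}{4}) + 49 = - (0 + 0) + 49 = \left(-1\right) 0 + 49 = 0 + 49 = 49$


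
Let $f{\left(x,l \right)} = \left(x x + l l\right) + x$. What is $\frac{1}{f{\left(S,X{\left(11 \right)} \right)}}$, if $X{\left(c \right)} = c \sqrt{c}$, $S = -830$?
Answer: $\frac{1}{689401} \approx 1.4505 \cdot 10^{-6}$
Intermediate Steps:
$X{\left(c \right)} = c^{\frac{3}{2}}$
$f{\left(x,l \right)} = x + l^{2} + x^{2}$ ($f{\left(x,l \right)} = \left(x^{2} + l^{2}\right) + x = \left(l^{2} + x^{2}\right) + x = x + l^{2} + x^{2}$)
$\frac{1}{f{\left(S,X{\left(11 \right)} \right)}} = \frac{1}{-830 + \left(11^{\frac{3}{2}}\right)^{2} + \left(-830\right)^{2}} = \frac{1}{-830 + \left(11 \sqrt{11}\right)^{2} + 688900} = \frac{1}{-830 + 1331 + 688900} = \frac{1}{689401}$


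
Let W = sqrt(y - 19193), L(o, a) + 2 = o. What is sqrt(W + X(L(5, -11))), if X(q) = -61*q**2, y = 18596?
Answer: sqrt(-549 + I*sqrt(597)) ≈ 0.52127 + 23.437*I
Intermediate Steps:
L(o, a) = -2 + o
W = I*sqrt(597) (W = sqrt(18596 - 19193) = sqrt(-597) = I*sqrt(597) ≈ 24.434*I)
sqrt(W + X(L(5, -11))) = sqrt(I*sqrt(597) - 61*(-2 + 5)**2) = sqrt(I*sqrt(597) - 61*3**2) = sqrt(I*sqrt(597) - 61*9) = sqrt(I*sqrt(597) - 549) = sqrt(-549 + I*sqrt(597))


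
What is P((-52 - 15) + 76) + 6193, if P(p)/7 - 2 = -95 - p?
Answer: 5479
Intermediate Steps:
P(p) = -651 - 7*p (P(p) = 14 + 7*(-95 - p) = 14 + (-665 - 7*p) = -651 - 7*p)
P((-52 - 15) + 76) + 6193 = (-651 - 7*((-52 - 15) + 76)) + 6193 = (-651 - 7*(-67 + 76)) + 6193 = (-651 - 7*9) + 6193 = (-651 - 63) + 6193 = -714 + 6193 = 5479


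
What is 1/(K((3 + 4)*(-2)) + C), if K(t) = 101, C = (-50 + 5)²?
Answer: 1/2126 ≈ 0.00047037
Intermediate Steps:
C = 2025 (C = (-45)² = 2025)
1/(K((3 + 4)*(-2)) + C) = 1/(101 + 2025) = 1/2126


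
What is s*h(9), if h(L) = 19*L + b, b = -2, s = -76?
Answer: -12844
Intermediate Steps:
h(L) = -2 + 19*L (h(L) = 19*L - 2 = -2 + 19*L)
s*h(9) = -76*(-2 + 19*9) = -76*(-2 + 171) = -76*169 = -12844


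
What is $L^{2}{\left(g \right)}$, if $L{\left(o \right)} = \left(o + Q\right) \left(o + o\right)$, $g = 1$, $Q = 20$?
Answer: $1764$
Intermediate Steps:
$L{\left(o \right)} = 2 o \left(20 + o\right)$ ($L{\left(o \right)} = \left(o + 20\right) \left(o + o\right) = \left(20 + o\right) 2 o = 2 o \left(20 + o\right)$)
$L^{2}{\left(g \right)} = \left(2 \cdot 1 \left(20 + 1\right)\right)^{2} = \left(2 \cdot 1 \cdot 21\right)^{2} = 42^{2} = 1764$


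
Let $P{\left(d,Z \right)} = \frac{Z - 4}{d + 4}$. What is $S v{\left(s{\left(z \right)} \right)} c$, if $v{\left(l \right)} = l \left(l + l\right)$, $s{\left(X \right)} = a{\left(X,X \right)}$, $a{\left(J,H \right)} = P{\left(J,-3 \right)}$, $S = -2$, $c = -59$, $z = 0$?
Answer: $\frac{2891}{4} \approx 722.75$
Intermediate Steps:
$P{\left(d,Z \right)} = \frac{-4 + Z}{4 + d}$
$a{\left(J,H \right)} = - \frac{7}{4 + J}$ ($a{\left(J,H \right)} = \frac{-4 - 3}{4 + J} = \frac{1}{4 + J} \left(-7\right) = - \frac{7}{4 + J}$)
$s{\left(X \right)} = - \frac{7}{4 + X}$
$v{\left(l \right)} = 2 l^{2}$ ($v{\left(l \right)} = l 2 l = 2 l^{2}$)
$S v{\left(s{\left(z \right)} \right)} c = - 2 \cdot 2 \left(- \frac{7}{4 + 0}\right)^{2} \left(-59\right) = - 2 \cdot 2 \left(- \frac{7}{4}\right)^{2} \left(-59\right) = - 2 \cdot 2 \cdot \frac{49}{16} \left(-59\right) = \left(-2\right) \frac{49}{8} \left(-59\right) = \left(- \frac{49}{4}\right) \left(-59\right) = \frac{2891}{4}$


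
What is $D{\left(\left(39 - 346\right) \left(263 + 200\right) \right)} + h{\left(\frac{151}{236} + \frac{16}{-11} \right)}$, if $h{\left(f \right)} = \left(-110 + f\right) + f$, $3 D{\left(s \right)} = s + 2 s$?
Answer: $- \frac{184643913}{1298} \approx -1.4225 \cdot 10^{5}$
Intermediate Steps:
$D{\left(s \right)} = s$ ($D{\left(s \right)} = \frac{s + 2 s}{3} = \frac{3 s}{3} = s$)
$h{\left(f \right)} = -110 + 2 f$
$D{\left(\left(39 - 346\right) \left(263 + 200\right) \right)} + h{\left(\frac{151}{236} + \frac{16}{-11} \right)} = \left(39 - 346\right) \left(263 + 200\right) - \left(110 - 2 \left(\frac{151}{236} + \frac{16}{-11}\right)\right) = \left(-307\right) 463 - \left(110 - 2 \left(151 \cdot \frac{1}{236} + 16 \left(- \frac{1}{11}\right)\right)\right) = -142141 - \left(110 - 2 \left(\frac{151}{236} - \frac{16}{11}\right)\right) = -142141 + \left(-110 + 2 \left(- \frac{2115}{2596}\right)\right) = -142141 - \frac{144895}{1298} = - \frac{184643913}{1298}$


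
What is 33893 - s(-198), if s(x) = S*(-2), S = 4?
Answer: 33901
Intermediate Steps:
s(x) = -8 (s(x) = 4*(-2) = -8)
33893 - s(-198) = 33893 - 1*(-8) = 33893 + 8 = 33901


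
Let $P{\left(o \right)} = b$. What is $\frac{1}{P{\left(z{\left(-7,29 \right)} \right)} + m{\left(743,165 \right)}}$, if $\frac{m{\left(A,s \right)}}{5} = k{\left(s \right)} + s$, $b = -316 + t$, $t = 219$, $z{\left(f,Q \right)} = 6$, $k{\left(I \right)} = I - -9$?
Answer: $\frac{1}{1598} \approx 0.00062578$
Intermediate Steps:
$k{\left(I \right)} = 9 + I$ ($k{\left(I \right)} = I + 9 = 9 + I$)
$b = -97$ ($b = -316 + 219 = -97$)
$m{\left(A,s \right)} = 45 + 10 s$ ($m{\left(A,s \right)} = 5 \left(\left(9 + s\right) + s\right) = 5 \left(9 + 2 s\right) = 45 + 10 s$)
$P{\left(o \right)} = -97$
$\frac{1}{P{\left(z{\left(-7,29 \right)} \right)} + m{\left(743,165 \right)}} = \frac{1}{-97 + \left(45 + 10 \cdot 165\right)} = \frac{1}{-97 + \left(45 + 1650\right)} = \frac{1}{-97 + 1695} = \frac{1}{1598}$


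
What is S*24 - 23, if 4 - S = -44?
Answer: 1129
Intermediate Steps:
S = 48 (S = 4 - 1*(-44) = 4 + 44 = 48)
S*24 - 23 = 48*24 - 23 = 1152 - 23 = 1129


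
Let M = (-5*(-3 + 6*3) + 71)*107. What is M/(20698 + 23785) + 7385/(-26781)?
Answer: -339969223/1191299223 ≈ -0.28538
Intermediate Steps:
M = -428 (M = (-5*(-3 + 18) + 71)*107 = (-5*15 + 71)*107 = (-75 + 71)*107 = -4*107 = -428)
M/(20698 + 23785) + 7385/(-26781) = -428/(20698 + 23785) + 7385/(-26781) = -428/44483 + 7385*(-1/26781) = -428*1/44483 - 7385/26781 = -428/44483 - 7385/26781 = -339969223/1191299223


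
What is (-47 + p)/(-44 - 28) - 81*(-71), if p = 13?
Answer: 207053/36 ≈ 5751.5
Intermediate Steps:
(-47 + p)/(-44 - 28) - 81*(-71) = (-47 + 13)/(-44 - 28) - 81*(-71) = -34/(-72) + 5751 = -34*(-1/72) + 5751 = 17/36 + 5751 = 207053/36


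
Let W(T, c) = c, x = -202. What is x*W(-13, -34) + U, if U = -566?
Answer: 6302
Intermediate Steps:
x*W(-13, -34) + U = -202*(-34) - 566 = 6868 - 566 = 6302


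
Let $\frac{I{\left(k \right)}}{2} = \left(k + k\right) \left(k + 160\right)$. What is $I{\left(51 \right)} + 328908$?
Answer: $371952$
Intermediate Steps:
$I{\left(k \right)} = 4 k \left(160 + k\right)$ ($I{\left(k \right)} = 2 \left(k + k\right) \left(k + 160\right) = 2 \cdot 2 k \left(160 + k\right) = 4 k \left(160 + k\right)$)
$I{\left(51 \right)} + 328908 = 4 \cdot 51 \left(160 + 51\right) + 328908 = 4 \cdot 51 \cdot 211 + 328908 = 43044 + 328908 = 371952$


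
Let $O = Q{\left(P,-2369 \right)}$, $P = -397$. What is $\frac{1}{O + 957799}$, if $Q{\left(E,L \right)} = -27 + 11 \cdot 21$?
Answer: $\frac{1}{958003} \approx 1.0438 \cdot 10^{-6}$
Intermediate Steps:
$Q{\left(E,L \right)} = 204$ ($Q{\left(E,L \right)} = -27 + 231 = 204$)
$O = 204$
$\frac{1}{O + 957799} = \frac{1}{204 + 957799} = \frac{1}{958003}$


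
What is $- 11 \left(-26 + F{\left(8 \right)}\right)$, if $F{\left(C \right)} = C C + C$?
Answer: $-506$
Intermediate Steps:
$F{\left(C \right)} = C + C^{2}$ ($F{\left(C \right)} = C^{2} + C = C + C^{2}$)
$- 11 \left(-26 + F{\left(8 \right)}\right) = - 11 \left(-26 + 8 \left(1 + 8\right)\right) = - 11 \left(-26 + 8 \cdot 9\right) = - 11 \left(-26 + 72\right) = \left(-11\right) 46 = -506$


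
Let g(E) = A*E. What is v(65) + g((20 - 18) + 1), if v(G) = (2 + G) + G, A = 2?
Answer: 138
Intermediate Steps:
g(E) = 2*E
v(G) = 2 + 2*G
v(65) + g((20 - 18) + 1) = (2 + 2*65) + 2*((20 - 18) + 1) = (2 + 130) + 2*(2 + 1) = 132 + 2*3 = 132 + 6 = 138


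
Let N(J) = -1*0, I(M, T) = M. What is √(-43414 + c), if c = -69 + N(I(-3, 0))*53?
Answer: I*√43483 ≈ 208.53*I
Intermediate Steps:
N(J) = 0
c = -69 (c = -69 + 0*53 = -69 + 0 = -69)
√(-43414 + c) = √(-43414 - 69) = √(-43483) = I*√43483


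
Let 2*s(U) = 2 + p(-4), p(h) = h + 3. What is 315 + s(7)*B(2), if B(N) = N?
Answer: 316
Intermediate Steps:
p(h) = 3 + h
s(U) = ½ (s(U) = (2 + (3 - 4))/2 = (2 - 1)/2 = (½)*1 = ½)
315 + s(7)*B(2) = 315 + (½)*2 = 315 + 1 = 316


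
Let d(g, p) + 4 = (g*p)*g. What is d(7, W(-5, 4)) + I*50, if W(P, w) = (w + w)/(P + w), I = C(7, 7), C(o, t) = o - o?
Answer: -396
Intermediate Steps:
C(o, t) = 0
I = 0
W(P, w) = 2*w/(P + w) (W(P, w) = (2*w)/(P + w) = 2*w/(P + w))
d(g, p) = -4 + p*g**2 (d(g, p) = -4 + (g*p)*g = -4 + p*g**2)
d(7, W(-5, 4)) + I*50 = (-4 + (2*4/(-5 + 4))*7**2) + 0*50 = (-4 + (2*4/(-1))*49) + 0 = (-4 + (2*4*(-1))*49) + 0 = (-4 - 8*49) + 0 = (-4 - 392) + 0 = -396 + 0 = -396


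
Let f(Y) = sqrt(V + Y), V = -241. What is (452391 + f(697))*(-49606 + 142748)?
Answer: 42136602522 + 186284*sqrt(114) ≈ 4.2139e+10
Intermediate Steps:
f(Y) = sqrt(-241 + Y)
(452391 + f(697))*(-49606 + 142748) = (452391 + sqrt(-241 + 697))*(-49606 + 142748) = (452391 + sqrt(456))*93142 = (452391 + 2*sqrt(114))*93142 = 42136602522 + 186284*sqrt(114)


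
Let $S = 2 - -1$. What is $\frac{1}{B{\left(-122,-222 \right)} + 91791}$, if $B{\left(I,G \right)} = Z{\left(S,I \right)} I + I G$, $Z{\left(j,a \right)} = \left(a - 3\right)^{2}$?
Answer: $- \frac{1}{1787375} \approx -5.5948 \cdot 10^{-7}$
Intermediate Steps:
$S = 3$ ($S = 2 + 1 = 3$)
$Z{\left(j,a \right)} = \left(-3 + a\right)^{2}$
$B{\left(I,G \right)} = G I + I \left(-3 + I\right)^{2}$ ($B{\left(I,G \right)} = \left(-3 + I\right)^{2} I + I G = I \left(-3 + I\right)^{2} + G I = G I + I \left(-3 + I\right)^{2}$)
$\frac{1}{B{\left(-122,-222 \right)} + 91791} = \frac{1}{- 122 \left(-222 + \left(-3 - 122\right)^{2}\right) + 91791} = \frac{1}{- 122 \left(-222 + \left(-125\right)^{2}\right) + 91791} = \frac{1}{- 122 \left(-222 + 15625\right) + 91791} = \frac{1}{\left(-122\right) 15403 + 91791} = \frac{1}{-1879166 + 91791} = \frac{1}{-1787375} = - \frac{1}{1787375}$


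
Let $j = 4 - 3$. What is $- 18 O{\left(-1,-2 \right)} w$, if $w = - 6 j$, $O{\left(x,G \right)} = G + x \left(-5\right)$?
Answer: $324$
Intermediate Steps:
$j = 1$
$O{\left(x,G \right)} = G - 5 x$
$w = -6$ ($w = \left(-6\right) 1 = -6$)
$- 18 O{\left(-1,-2 \right)} w = - 18 \left(-2 - -5\right) \left(-6\right) = - 18 \left(-2 + 5\right) \left(-6\right) = \left(-18\right) 3 \left(-6\right) = \left(-54\right) \left(-6\right) = 324$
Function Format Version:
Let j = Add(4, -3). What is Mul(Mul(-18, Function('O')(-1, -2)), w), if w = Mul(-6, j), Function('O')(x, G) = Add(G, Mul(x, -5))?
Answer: 324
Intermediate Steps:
j = 1
Function('O')(x, G) = Add(G, Mul(-5, x))
w = -6 (w = Mul(-6, 1) = -6)
Mul(Mul(-18, Function('O')(-1, -2)), w) = Mul(Mul(-18, Add(-2, Mul(-5, -1))), -6) = Mul(Mul(-18, Add(-2, 5)), -6) = Mul(Mul(-18, 3), -6) = Mul(-54, -6) = 324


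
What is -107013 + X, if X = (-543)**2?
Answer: 187836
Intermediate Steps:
X = 294849
-107013 + X = -107013 + 294849 = 187836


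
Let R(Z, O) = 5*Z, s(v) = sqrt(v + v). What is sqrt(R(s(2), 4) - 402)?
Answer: 14*I*sqrt(2) ≈ 19.799*I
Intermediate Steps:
s(v) = sqrt(2)*sqrt(v) (s(v) = sqrt(2*v) = sqrt(2)*sqrt(v))
sqrt(R(s(2), 4) - 402) = sqrt(5*(sqrt(2)*sqrt(2)) - 402) = sqrt(5*2 - 402) = sqrt(10 - 402) = sqrt(-392) = 14*I*sqrt(2)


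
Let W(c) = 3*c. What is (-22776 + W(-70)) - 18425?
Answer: -41411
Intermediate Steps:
(-22776 + W(-70)) - 18425 = (-22776 + 3*(-70)) - 18425 = (-22776 - 210) - 18425 = -22986 - 18425 = -41411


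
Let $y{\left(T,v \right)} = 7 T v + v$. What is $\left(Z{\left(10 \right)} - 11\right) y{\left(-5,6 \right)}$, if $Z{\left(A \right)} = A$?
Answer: $204$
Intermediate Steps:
$y{\left(T,v \right)} = v + 7 T v$ ($y{\left(T,v \right)} = 7 T v + v = v + 7 T v$)
$\left(Z{\left(10 \right)} - 11\right) y{\left(-5,6 \right)} = \left(10 - 11\right) 6 \left(1 + 7 \left(-5\right)\right) = - 6 \left(1 - 35\right) = - 6 \left(-34\right) = \left(-1\right) \left(-204\right) = 204$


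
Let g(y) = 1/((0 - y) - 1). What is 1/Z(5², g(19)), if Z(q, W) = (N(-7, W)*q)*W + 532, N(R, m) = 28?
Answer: 1/497 ≈ 0.0020121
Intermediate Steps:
g(y) = 1/(-1 - y) (g(y) = 1/(-y - 1) = 1/(-1 - y))
Z(q, W) = 532 + 28*W*q (Z(q, W) = (28*q)*W + 532 = 28*W*q + 532 = 532 + 28*W*q)
1/Z(5², g(19)) = 1/(532 + 28*(-1/(1 + 19))*5²) = 1/(532 + 28*(-1/20)*25) = 1/(532 - 35) = 1/497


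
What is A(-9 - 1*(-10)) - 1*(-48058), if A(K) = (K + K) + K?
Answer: 48061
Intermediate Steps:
A(K) = 3*K (A(K) = 2*K + K = 3*K)
A(-9 - 1*(-10)) - 1*(-48058) = 3*(-9 - 1*(-10)) - 1*(-48058) = 3*(-9 + 10) + 48058 = 3*1 + 48058 = 3 + 48058 = 48061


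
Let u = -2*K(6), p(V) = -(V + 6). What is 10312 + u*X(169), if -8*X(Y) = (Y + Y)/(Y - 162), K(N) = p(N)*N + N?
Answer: 66607/7 ≈ 9515.3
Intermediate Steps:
p(V) = -6 - V (p(V) = -(6 + V) = -6 - V)
K(N) = N + N*(-6 - N) (K(N) = (-6 - N)*N + N = N*(-6 - N) + N = N + N*(-6 - N))
u = 132 (u = -(-2)*6*(5 + 6) = -(-2)*6*11 = -2*(-66) = 132)
X(Y) = -Y/(4*(-162 + Y)) (X(Y) = -(Y + Y)/(8*(Y - 162)) = -2*Y/(8*(-162 + Y)) = -Y/(4*(-162 + Y)))
10312 + u*X(169) = 10312 + 132*(-1*169/(-648 + 4*169)) = 10312 + 132*(-1*169/(-648 + 676)) = 10312 + 132*(-1*169/28) = 10312 + 132*(-1*169*1/28) = 10312 + 132*(-169/28) = 10312 - 5577/7 = 66607/7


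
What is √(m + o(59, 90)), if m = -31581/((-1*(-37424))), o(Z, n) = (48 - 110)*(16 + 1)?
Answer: I*√92335479703/9356 ≈ 32.478*I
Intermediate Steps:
o(Z, n) = -1054 (o(Z, n) = -62*17 = -1054)
m = -31581/37424 ≈ -0.84387
√(m + o(59, 90)) = √(-31581/37424 - 1054) = √(-39476477/37424) = I*√92335479703/9356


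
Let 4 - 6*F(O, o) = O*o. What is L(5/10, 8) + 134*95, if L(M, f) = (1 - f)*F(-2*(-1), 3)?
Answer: 38197/3 ≈ 12732.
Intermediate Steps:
F(O, o) = 2/3 - O*o/6
L(M, f) = -1/3 + f/3 (L(M, f) = (1 - f)*(2/3 - 1/6*(-2*(-1))*3) = (1 - f)*(2/3 - 1/6*2*3) = (1 - f)*(2/3 - 1) = (1 - f)*(-1/3) = -1/3 + f/3)
L(5/10, 8) + 134*95 = (-1/3 + (1/3)*8) + 134*95 = (-1/3 + 8/3) + 12730 = 7/3 + 12730 = 38197/3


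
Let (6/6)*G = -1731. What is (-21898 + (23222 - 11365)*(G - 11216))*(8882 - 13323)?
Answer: 681846612357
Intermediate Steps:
G = -1731
(-21898 + (23222 - 11365)*(G - 11216))*(8882 - 13323) = (-21898 + (23222 - 11365)*(-1731 - 11216))*(8882 - 13323) = (-21898 + 11857*(-12947))*(-4441) = (-21898 - 153512579)*(-4441) = -153534477*(-4441) = 681846612357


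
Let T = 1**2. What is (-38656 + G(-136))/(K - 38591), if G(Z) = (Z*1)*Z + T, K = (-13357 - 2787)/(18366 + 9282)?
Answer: 1833408/3509803 ≈ 0.52237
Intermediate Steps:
K = -1009/1728 (K = -16144/27648 = -16144*1/27648 = -1009/1728 ≈ -0.58391)
T = 1
G(Z) = 1 + Z**2 (G(Z) = (Z*1)*Z + 1 = Z*Z + 1 = Z**2 + 1 = 1 + Z**2)
(-38656 + G(-136))/(K - 38591) = (-38656 + (1 + (-136)**2))/(-1009/1728 - 38591) = (-38656 + (1 + 18496))/(-66686257/1728) = (-38656 + 18497)*(-1728/66686257) = -20159*(-1728/66686257) = 1833408/3509803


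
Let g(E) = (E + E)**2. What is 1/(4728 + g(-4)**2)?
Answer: 1/8824 ≈ 0.00011333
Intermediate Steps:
g(E) = 4*E**2 (g(E) = (2*E)**2 = 4*E**2)
1/(4728 + g(-4)**2) = 1/(4728 + (4*(-4)**2)**2) = 1/(4728 + (4*16)**2) = 1/(4728 + 64**2) = 1/(4728 + 4096) = 1/8824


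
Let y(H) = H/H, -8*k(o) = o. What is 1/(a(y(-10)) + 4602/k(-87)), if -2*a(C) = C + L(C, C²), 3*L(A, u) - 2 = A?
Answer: 29/12243 ≈ 0.0023687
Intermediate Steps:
k(o) = -o/8
L(A, u) = ⅔ + A/3
y(H) = 1
a(C) = -⅓ - 2*C/3 (a(C) = -(C + (⅔ + C/3))/2 = -(⅔ + 4*C/3)/2 = -⅓ - 2*C/3)
1/(a(y(-10)) + 4602/k(-87)) = 1/((-⅓ - ⅔*1) + 4602/((-⅛*(-87)))) = 1/((-⅓ - ⅔) + 4602/(87/8)) = 1/(-1 + 4602*(8/87)) = 1/(-1 + 12272/29) = 1/(12243/29) = 29/12243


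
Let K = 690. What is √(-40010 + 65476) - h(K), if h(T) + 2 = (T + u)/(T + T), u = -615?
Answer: 179/92 + √25466 ≈ 161.53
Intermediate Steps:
h(T) = -2 + (-615 + T)/(2*T) (h(T) = -2 + (T - 615)/(T + T) = -2 + (-615 + T)/((2*T)) = -2 + (-615 + T)*(1/(2*T)) = -2 + (-615 + T)/(2*T))
√(-40010 + 65476) - h(K) = √(-40010 + 65476) - 3*(-205 - 1*690)/(2*690) = √25466 - 3*(-205 - 690)/(2*690) = √25466 - 3*(-895)/(2*690) = √25466 - 1*(-179/92) = √25466 + 179/92 = 179/92 + √25466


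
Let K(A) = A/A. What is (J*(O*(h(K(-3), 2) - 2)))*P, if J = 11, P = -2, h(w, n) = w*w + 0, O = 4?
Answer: 88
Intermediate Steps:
K(A) = 1
h(w, n) = w² (h(w, n) = w² + 0 = w²)
(J*(O*(h(K(-3), 2) - 2)))*P = (11*(4*(1² - 2)))*(-2) = (11*(4*(1 - 2)))*(-2) = (11*(4*(-1)))*(-2) = (11*(-4))*(-2) = -44*(-2) = 88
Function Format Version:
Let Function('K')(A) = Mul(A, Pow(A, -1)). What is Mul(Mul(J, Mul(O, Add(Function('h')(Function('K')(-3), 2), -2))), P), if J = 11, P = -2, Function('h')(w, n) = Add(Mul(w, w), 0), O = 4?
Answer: 88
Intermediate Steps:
Function('K')(A) = 1
Function('h')(w, n) = Pow(w, 2) (Function('h')(w, n) = Add(Pow(w, 2), 0) = Pow(w, 2))
Mul(Mul(J, Mul(O, Add(Function('h')(Function('K')(-3), 2), -2))), P) = Mul(Mul(11, Mul(4, Add(Pow(1, 2), -2))), -2) = Mul(Mul(11, Mul(4, Add(1, -2))), -2) = Mul(Mul(11, Mul(4, -1)), -2) = Mul(Mul(11, -4), -2) = Mul(-44, -2) = 88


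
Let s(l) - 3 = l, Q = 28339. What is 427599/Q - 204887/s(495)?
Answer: -5593348391/14112822 ≈ -396.33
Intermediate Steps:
s(l) = 3 + l
427599/Q - 204887/s(495) = 427599/28339 - 204887/(3 + 495) = 427599*(1/28339) - 204887/498 = 427599/28339 - 204887*1/498 = 427599/28339 - 204887/498 = -5593348391/14112822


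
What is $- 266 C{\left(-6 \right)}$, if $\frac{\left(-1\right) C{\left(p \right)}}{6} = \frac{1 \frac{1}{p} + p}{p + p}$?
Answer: $\frac{4921}{6} \approx 820.17$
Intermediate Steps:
$C{\left(p \right)} = - \frac{3 \left(p + \frac{1}{p}\right)}{p}$ ($C{\left(p \right)} = - 6 \frac{1 \frac{1}{p} + p}{p + p} = - 6 \frac{\frac{1}{p} + p}{2 p} = - 6 \left(p + \frac{1}{p}\right) \frac{1}{2 p} = - 6 \frac{p + \frac{1}{p}}{2 p} = - \frac{3 \left(p + \frac{1}{p}\right)}{p}$)
$- 266 C{\left(-6 \right)} = - 266 \left(-3 - \frac{3}{36}\right) = - 266 \left(-3 - \frac{1}{12}\right) = \left(-266\right) \left(- \frac{37}{12}\right) = \frac{4921}{6}$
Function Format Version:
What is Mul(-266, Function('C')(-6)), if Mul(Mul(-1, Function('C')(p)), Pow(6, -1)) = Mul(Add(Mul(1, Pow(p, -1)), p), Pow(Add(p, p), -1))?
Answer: Rational(4921, 6) ≈ 820.17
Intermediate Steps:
Function('C')(p) = Mul(-3, Pow(p, -1), Add(p, Pow(p, -1))) (Function('C')(p) = Mul(-6, Mul(Add(Mul(1, Pow(p, -1)), p), Pow(Add(p, p), -1))) = Mul(-6, Mul(Add(Pow(p, -1), p), Pow(Mul(2, p), -1))) = Mul(-6, Mul(Add(p, Pow(p, -1)), Mul(Rational(1, 2), Pow(p, -1)))) = Mul(-6, Mul(Rational(1, 2), Pow(p, -1), Add(p, Pow(p, -1)))) = Mul(-3, Pow(p, -1), Add(p, Pow(p, -1))))
Mul(-266, Function('C')(-6)) = Mul(-266, Add(-3, Mul(-3, Pow(-6, -2)))) = Mul(-266, Add(-3, Mul(-3, Rational(1, 36)))) = Mul(-266, Add(-3, Rational(-1, 12))) = Mul(-266, Rational(-37, 12)) = Rational(4921, 6)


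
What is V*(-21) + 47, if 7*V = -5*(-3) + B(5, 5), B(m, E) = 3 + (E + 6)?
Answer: -40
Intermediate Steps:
B(m, E) = 9 + E (B(m, E) = 3 + (6 + E) = 9 + E)
V = 29/7 (V = (-5*(-3) + (9 + 5))/7 = (15 + 14)/7 = (⅐)*29 = 29/7 ≈ 4.1429)
V*(-21) + 47 = (29/7)*(-21) + 47 = -87 + 47 = -40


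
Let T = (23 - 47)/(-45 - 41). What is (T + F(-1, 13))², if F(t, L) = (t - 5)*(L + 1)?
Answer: 12960000/1849 ≈ 7009.2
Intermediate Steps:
F(t, L) = (1 + L)*(-5 + t) (F(t, L) = (-5 + t)*(1 + L) = (1 + L)*(-5 + t))
T = 12/43 (T = -24/(-86) = -24*(-1/86) = 12/43 ≈ 0.27907)
(T + F(-1, 13))² = (12/43 + (-5 - 1 - 5*13 + 13*(-1)))² = (12/43 + (-5 - 1 - 65 - 13))² = (12/43 - 84)² = (-3600/43)² = 12960000/1849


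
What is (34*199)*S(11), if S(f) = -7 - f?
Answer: -121788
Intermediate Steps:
(34*199)*S(11) = (34*199)*(-7 - 1*11) = 6766*(-7 - 11) = 6766*(-18) = -121788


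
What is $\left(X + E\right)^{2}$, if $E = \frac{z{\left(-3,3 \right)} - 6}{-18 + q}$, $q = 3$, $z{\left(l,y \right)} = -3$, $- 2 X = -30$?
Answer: $\frac{6084}{25} \approx 243.36$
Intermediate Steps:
$X = 15$ ($X = \left(- \frac{1}{2}\right) \left(-30\right) = 15$)
$E = \frac{3}{5}$ ($E = \frac{-3 - 6}{-18 + 3} = - \frac{9}{-15} = \left(-9\right) \left(- \frac{1}{15}\right) = \frac{3}{5} \approx 0.6$)
$\left(X + E\right)^{2} = \left(15 + \frac{3}{5}\right)^{2} = \left(\frac{78}{5}\right)^{2} = \frac{6084}{25}$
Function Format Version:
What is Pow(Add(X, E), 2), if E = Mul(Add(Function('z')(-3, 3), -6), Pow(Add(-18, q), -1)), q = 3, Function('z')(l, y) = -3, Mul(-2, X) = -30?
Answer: Rational(6084, 25) ≈ 243.36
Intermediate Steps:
X = 15 (X = Mul(Rational(-1, 2), -30) = 15)
E = Rational(3, 5) (E = Mul(Add(-3, -6), Pow(Add(-18, 3), -1)) = Mul(-9, Pow(-15, -1)) = Mul(-9, Rational(-1, 15)) = Rational(3, 5) ≈ 0.60000)
Pow(Add(X, E), 2) = Pow(Add(15, Rational(3, 5)), 2) = Pow(Rational(78, 5), 2) = Rational(6084, 25)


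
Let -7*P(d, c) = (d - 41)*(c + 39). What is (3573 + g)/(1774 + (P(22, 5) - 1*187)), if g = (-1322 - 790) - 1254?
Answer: 1449/11945 ≈ 0.12131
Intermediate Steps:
P(d, c) = -(-41 + d)*(39 + c)/7 (P(d, c) = -(d - 41)*(c + 39)/7 = -(-41 + d)*(39 + c)/7)
g = -3366 (g = -2112 - 1254 = -3366)
(3573 + g)/(1774 + (P(22, 5) - 1*187)) = (3573 - 3366)/(1774 + ((1599/7 - 39/7*22 + (41/7)*5 - ⅐*5*22) - 1*187)) = 207/(1774 + ((1599/7 - 858/7 + 205/7 - 110/7) - 187)) = 207/(1774 + (836/7 - 187)) = 207/(1774 - 473/7) = 207/(11945/7) = 207*(7/11945) = 1449/11945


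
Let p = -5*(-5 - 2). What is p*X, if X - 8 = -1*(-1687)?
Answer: 59325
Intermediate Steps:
X = 1695 (X = 8 - 1*(-1687) = 8 + 1687 = 1695)
p = 35 (p = -5*(-7) = 35)
p*X = 35*1695 = 59325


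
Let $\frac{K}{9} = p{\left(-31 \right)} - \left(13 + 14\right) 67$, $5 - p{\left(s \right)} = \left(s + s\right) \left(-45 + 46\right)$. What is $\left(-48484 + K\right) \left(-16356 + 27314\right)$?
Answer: $-703087196$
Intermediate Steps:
$p{\left(s \right)} = 5 - 2 s$ ($p{\left(s \right)} = 5 - \left(s + s\right) \left(-45 + 46\right) = 5 - 2 s 1 = 5 - 2 s$)
$K = -15678$ ($K = 9 \left(\left(5 - -62\right) - \left(13 + 14\right) 67\right) = 9 \left(\left(5 + 62\right) - 27 \cdot 67\right) = 9 \left(67 - 1809\right) = 9 \left(-1742\right) = -15678$)
$\left(-48484 + K\right) \left(-16356 + 27314\right) = \left(-48484 - 15678\right) \left(-16356 + 27314\right) = \left(-64162\right) 10958 = -703087196$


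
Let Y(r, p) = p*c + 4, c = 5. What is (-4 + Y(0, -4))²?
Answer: 400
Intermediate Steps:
Y(r, p) = 4 + 5*p (Y(r, p) = p*5 + 4 = 5*p + 4 = 4 + 5*p)
(-4 + Y(0, -4))² = (-4 + (4 + 5*(-4)))² = (-4 + (4 - 20))² = (-4 - 16)² = (-20)² = 400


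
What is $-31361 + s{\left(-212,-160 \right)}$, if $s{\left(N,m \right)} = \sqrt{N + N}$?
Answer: $-31361 + 2 i \sqrt{106} \approx -31361.0 + 20.591 i$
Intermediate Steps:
$s{\left(N,m \right)} = \sqrt{2} \sqrt{N}$ ($s{\left(N,m \right)} = \sqrt{2 N} = \sqrt{2} \sqrt{N}$)
$-31361 + s{\left(-212,-160 \right)} = -31361 + \sqrt{2} \sqrt{-212} = -31361 + \sqrt{2} \cdot 2 i \sqrt{53} = -31361 + 2 i \sqrt{106}$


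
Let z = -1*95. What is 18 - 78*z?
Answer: 7428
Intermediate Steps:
z = -95
18 - 78*z = 18 - 78*(-95) = 18 + 7410 = 7428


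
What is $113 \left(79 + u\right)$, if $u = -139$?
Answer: $-6780$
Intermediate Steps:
$113 \left(79 + u\right) = 113 \left(79 - 139\right) = 113 \left(-60\right) = -6780$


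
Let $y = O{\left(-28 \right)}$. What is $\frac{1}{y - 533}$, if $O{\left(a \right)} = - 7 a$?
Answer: $- \frac{1}{337} \approx -0.0029674$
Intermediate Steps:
$y = 196$ ($y = \left(-7\right) \left(-28\right) = 196$)
$\frac{1}{y - 533} = \frac{1}{196 - 533} = \frac{1}{-337} = - \frac{1}{337}$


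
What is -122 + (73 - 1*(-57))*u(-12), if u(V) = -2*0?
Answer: -122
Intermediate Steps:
u(V) = 0
-122 + (73 - 1*(-57))*u(-12) = -122 + (73 - 1*(-57))*0 = -122 + (73 + 57)*0 = -122 + 130*0 = -122 + 0 = -122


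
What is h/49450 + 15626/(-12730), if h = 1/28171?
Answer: -2176789226197/1773360224350 ≈ -1.2275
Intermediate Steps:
h = 1/28171 ≈ 3.5497e-5
h/49450 + 15626/(-12730) = (1/28171)/49450 + 15626/(-12730) = (1/28171)*(1/49450) + 15626*(-1/12730) = 1/1393055950 - 7813/6365 = -2176789226197/1773360224350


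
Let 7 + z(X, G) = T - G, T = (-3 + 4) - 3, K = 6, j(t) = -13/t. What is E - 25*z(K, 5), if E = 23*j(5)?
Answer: 1451/5 ≈ 290.20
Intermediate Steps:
T = -2 (T = 1 - 3 = -2)
z(X, G) = -9 - G (z(X, G) = -7 + (-2 - G) = -9 - G)
E = -299/5 (E = 23*(-13/5) = -299/5 ≈ -59.800)
E - 25*z(K, 5) = -299/5 - 25*(-9 - 1*5) = -299/5 - 25*(-9 - 5) = -299/5 - 25*(-14) = -299/5 - 1*(-350) = -299/5 + 350 = 1451/5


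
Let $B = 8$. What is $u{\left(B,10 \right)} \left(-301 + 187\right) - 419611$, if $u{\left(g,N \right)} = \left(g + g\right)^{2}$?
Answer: $-448795$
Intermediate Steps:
$u{\left(g,N \right)} = 4 g^{2}$ ($u{\left(g,N \right)} = \left(2 g\right)^{2} = 4 g^{2}$)
$u{\left(B,10 \right)} \left(-301 + 187\right) - 419611 = 4 \cdot 8^{2} \left(-301 + 187\right) - 419611 = 4 \cdot 64 \left(-114\right) - 419611 = 256 \left(-114\right) - 419611 = -29184 - 419611 = -448795$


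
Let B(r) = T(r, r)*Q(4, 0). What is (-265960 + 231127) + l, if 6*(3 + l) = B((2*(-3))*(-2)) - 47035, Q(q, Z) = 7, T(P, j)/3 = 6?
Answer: -255925/6 ≈ -42654.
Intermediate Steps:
T(P, j) = 18 (T(P, j) = 3*6 = 18)
B(r) = 126 (B(r) = 18*7 = 126)
l = -46927/6 (l = -3 + (126 - 47035)/6 = -3 + (⅙)*(-46909) = -3 - 46909/6 = -46927/6 ≈ -7821.2)
(-265960 + 231127) + l = (-265960 + 231127) - 46927/6 = -34833 - 46927/6 = -255925/6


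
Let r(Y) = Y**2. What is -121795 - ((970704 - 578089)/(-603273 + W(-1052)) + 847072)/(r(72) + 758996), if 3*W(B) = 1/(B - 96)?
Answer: -48344393889900351144/396928887932585 ≈ -1.2180e+5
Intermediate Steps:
W(B) = 1/(3*(-96 + B)) (W(B) = 1/(3*(B - 96)) = 1/(3*(-96 + B)))
-121795 - ((970704 - 578089)/(-603273 + W(-1052)) + 847072)/(r(72) + 758996) = -121795 - ((970704 - 578089)/(-603273 + 1/(3*(-96 - 1052))) + 847072)/(72**2 + 758996) = -121795 - (392615/(-603273 + (1/3)/(-1148)) + 847072)/(5184 + 758996) = -121795 - (392615/(-603273 + (1/3)*(-1/1148)) + 847072)/764180 = -121795 - (392615/(-603273 - 1/3444) + 847072)/764180 = -121795 - (392615/(-2077672213/3444) + 847072)/764180 = -121795 - (392615*(-3444/2077672213) + 847072)/764180 = -121795 - (-1352166060/2077672213 + 847072)/764180 = -121795 - 1759936604644276/(2077672213*764180) = -121795 - 1*439984151161069/396928887932585 = -121795 - 439984151161069/396928887932585 = -48344393889900351144/396928887932585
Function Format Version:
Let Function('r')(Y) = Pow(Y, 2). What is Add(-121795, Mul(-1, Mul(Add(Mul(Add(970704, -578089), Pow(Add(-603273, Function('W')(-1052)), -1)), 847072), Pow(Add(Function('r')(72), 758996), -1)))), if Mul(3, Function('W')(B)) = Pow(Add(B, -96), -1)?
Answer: Rational(-48344393889900351144, 396928887932585) ≈ -1.2180e+5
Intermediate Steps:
Function('W')(B) = Mul(Rational(1, 3), Pow(Add(-96, B), -1)) (Function('W')(B) = Mul(Rational(1, 3), Pow(Add(B, -96), -1)) = Mul(Rational(1, 3), Pow(Add(-96, B), -1)))
Add(-121795, Mul(-1, Mul(Add(Mul(Add(970704, -578089), Pow(Add(-603273, Function('W')(-1052)), -1)), 847072), Pow(Add(Function('r')(72), 758996), -1)))) = Add(-121795, Mul(-1, Mul(Add(Mul(Add(970704, -578089), Pow(Add(-603273, Mul(Rational(1, 3), Pow(Add(-96, -1052), -1))), -1)), 847072), Pow(Add(Pow(72, 2), 758996), -1)))) = Add(-121795, Mul(-1, Mul(Add(Mul(392615, Pow(Add(-603273, Mul(Rational(1, 3), Pow(-1148, -1))), -1)), 847072), Pow(Add(5184, 758996), -1)))) = Add(-121795, Mul(-1, Mul(Add(Mul(392615, Pow(Add(-603273, Mul(Rational(1, 3), Rational(-1, 1148))), -1)), 847072), Pow(764180, -1)))) = Add(-121795, Mul(-1, Mul(Add(Mul(392615, Pow(Add(-603273, Rational(-1, 3444)), -1)), 847072), Rational(1, 764180)))) = Add(-121795, Mul(-1, Mul(Add(Mul(392615, Pow(Rational(-2077672213, 3444), -1)), 847072), Rational(1, 764180)))) = Add(-121795, Mul(-1, Mul(Add(Mul(392615, Rational(-3444, 2077672213)), 847072), Rational(1, 764180)))) = Add(-121795, Mul(-1, Mul(Add(Rational(-1352166060, 2077672213), 847072), Rational(1, 764180)))) = Add(-121795, Mul(-1, Mul(Rational(1759936604644276, 2077672213), Rational(1, 764180)))) = Add(-121795, Mul(-1, Rational(439984151161069, 396928887932585))) = Add(-121795, Rational(-439984151161069, 396928887932585)) = Rational(-48344393889900351144, 396928887932585)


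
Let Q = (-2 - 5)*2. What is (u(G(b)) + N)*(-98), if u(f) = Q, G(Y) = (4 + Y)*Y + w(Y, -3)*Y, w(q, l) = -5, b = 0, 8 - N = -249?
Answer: -23814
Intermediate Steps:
N = 257 (N = 8 - 1*(-249) = 8 + 249 = 257)
Q = -14 (Q = -7*2 = -14)
G(Y) = -5*Y + Y*(4 + Y) (G(Y) = (4 + Y)*Y - 5*Y = Y*(4 + Y) - 5*Y = -5*Y + Y*(4 + Y))
u(f) = -14
(u(G(b)) + N)*(-98) = (-14 + 257)*(-98) = 243*(-98) = -23814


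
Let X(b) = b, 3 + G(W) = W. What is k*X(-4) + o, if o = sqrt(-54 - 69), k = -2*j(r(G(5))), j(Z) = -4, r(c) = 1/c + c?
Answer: -32 + I*sqrt(123) ≈ -32.0 + 11.091*I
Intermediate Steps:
G(W) = -3 + W
r(c) = c + 1/c
k = 8 (k = -2*(-4) = 8)
o = I*sqrt(123) (o = sqrt(-123) = I*sqrt(123) ≈ 11.091*I)
k*X(-4) + o = 8*(-4) + I*sqrt(123) = -32 + I*sqrt(123)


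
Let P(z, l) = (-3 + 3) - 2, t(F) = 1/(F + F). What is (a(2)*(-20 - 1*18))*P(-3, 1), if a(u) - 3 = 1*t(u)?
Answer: 247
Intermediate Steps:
t(F) = 1/(2*F)
a(u) = 3 + 1/(2*u) (a(u) = 3 + 1*(1/(2*u)) = 3 + 1/(2*u))
P(z, l) = -2 (P(z, l) = 0 - 2 = -2)
(a(2)*(-20 - 1*18))*P(-3, 1) = ((3 + (1/2)/2)*(-20 - 1*18))*(-2) = ((3 + (1/2)*(1/2))*(-20 - 18))*(-2) = ((3 + 1/4)*(-38))*(-2) = ((13/4)*(-38))*(-2) = -247/2*(-2) = 247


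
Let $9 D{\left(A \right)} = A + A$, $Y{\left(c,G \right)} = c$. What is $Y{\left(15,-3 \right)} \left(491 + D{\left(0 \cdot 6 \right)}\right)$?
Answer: $7365$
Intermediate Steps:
$D{\left(A \right)} = \frac{2 A}{9}$ ($D{\left(A \right)} = \frac{A + A}{9} = \frac{2 A}{9}$)
$Y{\left(15,-3 \right)} \left(491 + D{\left(0 \cdot 6 \right)}\right) = 15 \left(491 + \frac{2 \cdot 0 \cdot 6}{9}\right) = 15 \left(491 + \frac{2}{9} \cdot 0\right) = 15 \left(491 + 0\right) = 15 \cdot 491 = 7365$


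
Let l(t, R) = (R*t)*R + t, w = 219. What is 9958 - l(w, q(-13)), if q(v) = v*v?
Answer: -6245120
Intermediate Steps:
q(v) = v**2
l(t, R) = t + t*R**2 (l(t, R) = t*R**2 + t = t + t*R**2)
9958 - l(w, q(-13)) = 9958 - 219*(1 + ((-13)**2)**2) = 9958 - 219*(1 + 169**2) = 9958 - 219*(1 + 28561) = 9958 - 219*28562 = 9958 - 1*6255078 = 9958 - 6255078 = -6245120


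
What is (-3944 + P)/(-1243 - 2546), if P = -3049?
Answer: 777/421 ≈ 1.8456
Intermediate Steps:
(-3944 + P)/(-1243 - 2546) = (-3944 - 3049)/(-1243 - 2546) = -6993/(-3789) = -6993*(-1/3789) = 777/421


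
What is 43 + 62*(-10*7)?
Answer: -4297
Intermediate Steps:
43 + 62*(-10*7) = 43 + 62*(-70) = 43 - 4340 = -4297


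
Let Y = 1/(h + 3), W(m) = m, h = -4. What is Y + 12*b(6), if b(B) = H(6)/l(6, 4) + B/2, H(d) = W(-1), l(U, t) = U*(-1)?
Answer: 37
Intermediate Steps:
l(U, t) = -U
H(d) = -1
Y = -1 (Y = 1/(-4 + 3) = 1/(-1) = -1)
b(B) = ⅙ + B/2 (b(B) = -1/((-1*6)) + B/2 = -1/(-6) + B*(½) = -1*(-⅙) + B/2 = ⅙ + B/2)
Y + 12*b(6) = -1 + 12*(⅙ + (½)*6) = -1 + 12*(⅙ + 3) = -1 + 12*(19/6) = -1 + 38 = 37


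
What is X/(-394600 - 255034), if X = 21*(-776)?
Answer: 8148/324817 ≈ 0.025085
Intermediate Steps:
X = -16296
X/(-394600 - 255034) = -16296/(-394600 - 255034) = -16296/(-649634) = -16296*(-1/649634) = 8148/324817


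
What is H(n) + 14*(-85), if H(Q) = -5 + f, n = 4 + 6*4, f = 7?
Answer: -1188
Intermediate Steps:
n = 28 (n = 4 + 24 = 28)
H(Q) = 2 (H(Q) = -5 + 7 = 2)
H(n) + 14*(-85) = 2 + 14*(-85) = 2 - 1190 = -1188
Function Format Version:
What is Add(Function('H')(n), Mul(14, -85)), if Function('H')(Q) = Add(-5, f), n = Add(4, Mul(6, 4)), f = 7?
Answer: -1188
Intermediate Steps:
n = 28 (n = Add(4, 24) = 28)
Function('H')(Q) = 2 (Function('H')(Q) = Add(-5, 7) = 2)
Add(Function('H')(n), Mul(14, -85)) = Add(2, Mul(14, -85)) = Add(2, -1190) = -1188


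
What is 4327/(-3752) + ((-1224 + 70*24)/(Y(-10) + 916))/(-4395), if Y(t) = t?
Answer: -2871877067/2489996040 ≈ -1.1534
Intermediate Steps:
4327/(-3752) + ((-1224 + 70*24)/(Y(-10) + 916))/(-4395) = 4327/(-3752) + ((-1224 + 70*24)/(-10 + 916))/(-4395) = 4327*(-1/3752) + ((-1224 + 1680)/906)*(-1/4395) = -4327/3752 + (456*(1/906))*(-1/4395) = -4327/3752 + (76/151)*(-1/4395) = -4327/3752 - 76/663645 = -2871877067/2489996040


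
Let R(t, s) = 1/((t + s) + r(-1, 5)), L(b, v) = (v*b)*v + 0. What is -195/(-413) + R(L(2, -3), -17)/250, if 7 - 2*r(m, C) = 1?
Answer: 195413/413000 ≈ 0.47316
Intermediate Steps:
r(m, C) = 3 (r(m, C) = 7/2 - ½*1 = 7/2 - ½ = 3)
L(b, v) = b*v² (L(b, v) = (b*v)*v + 0 = b*v² + 0 = b*v²)
R(t, s) = 1/(3 + s + t) (R(t, s) = 1/((t + s) + 3) = 1/((s + t) + 3) = 1/(3 + s + t))
-195/(-413) + R(L(2, -3), -17)/250 = -195/(-413) + 1/((3 - 17 + 2*(-3)²)*250) = -195*(-1/413) + (1/250)/(3 - 17 + 2*9) = 195/413 + (1/250)/(3 - 17 + 18) = 195/413 + (1/250)/4 = 195/413 + (¼)*(1/250) = 195/413 + 1/1000 = 195413/413000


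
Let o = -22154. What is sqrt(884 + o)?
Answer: I*sqrt(21270) ≈ 145.84*I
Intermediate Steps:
sqrt(884 + o) = sqrt(884 - 22154) = sqrt(-21270) = I*sqrt(21270)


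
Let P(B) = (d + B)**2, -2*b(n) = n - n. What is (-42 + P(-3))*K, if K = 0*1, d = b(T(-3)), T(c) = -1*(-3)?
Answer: 0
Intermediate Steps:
T(c) = 3
b(n) = 0 (b(n) = -(n - n)/2 = -1/2*0 = 0)
d = 0
K = 0
P(B) = B**2 (P(B) = (0 + B)**2 = B**2)
(-42 + P(-3))*K = (-42 + (-3)**2)*0 = (-42 + 9)*0 = -33*0 = 0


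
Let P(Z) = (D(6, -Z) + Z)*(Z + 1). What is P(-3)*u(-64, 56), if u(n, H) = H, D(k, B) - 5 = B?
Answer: -560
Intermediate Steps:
D(k, B) = 5 + B
P(Z) = 5 + 5*Z (P(Z) = ((5 - Z) + Z)*(Z + 1) = 5*(1 + Z) = 5 + 5*Z)
P(-3)*u(-64, 56) = (5 + 5*(-3))*56 = (5 - 15)*56 = -10*56 = -560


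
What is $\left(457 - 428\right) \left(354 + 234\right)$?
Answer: $17052$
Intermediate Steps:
$\left(457 - 428\right) \left(354 + 234\right) = 29 \cdot 588 = 17052$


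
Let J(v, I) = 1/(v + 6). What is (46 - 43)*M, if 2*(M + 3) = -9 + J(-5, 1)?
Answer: -21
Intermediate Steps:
J(v, I) = 1/(6 + v)
M = -7 (M = -3 + (-9 + 1/(6 - 5))/2 = -3 + (-9 + 1/1)/2 = -3 + (-9 + 1)/2 = -3 + (½)*(-8) = -3 - 4 = -7)
(46 - 43)*M = (46 - 43)*(-7) = 3*(-7) = -21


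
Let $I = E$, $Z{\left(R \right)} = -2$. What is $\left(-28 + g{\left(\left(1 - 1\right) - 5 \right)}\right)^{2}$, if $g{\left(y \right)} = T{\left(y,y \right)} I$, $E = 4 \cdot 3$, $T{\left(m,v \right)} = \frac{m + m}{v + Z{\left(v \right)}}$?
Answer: $\frac{5776}{49} \approx 117.88$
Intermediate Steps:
$T{\left(m,v \right)} = \frac{2 m}{-2 + v}$ ($T{\left(m,v \right)} = \frac{m + m}{v - 2} = \frac{2 m}{-2 + v}$)
$E = 12$
$I = 12$
$g{\left(y \right)} = \frac{24 y}{-2 + y}$ ($g{\left(y \right)} = \frac{2 y}{-2 + y} 12 = \frac{24 y}{-2 + y}$)
$\left(-28 + g{\left(\left(1 - 1\right) - 5 \right)}\right)^{2} = \left(-28 + \frac{24 \left(\left(1 - 1\right) - 5\right)}{-2 + \left(\left(1 - 1\right) - 5\right)}\right)^{2} = \left(-28 + \frac{24 \left(0 - 5\right)}{-2 + \left(0 - 5\right)}\right)^{2} = \left(-28 + 24 \left(-5\right) \frac{1}{-2 - 5}\right)^{2} = \left(-28 + 24 \left(-5\right) \frac{1}{-7}\right)^{2} = \left(-28 + 24 \left(-5\right) \left(- \frac{1}{7}\right)\right)^{2} = \left(-28 + \frac{120}{7}\right)^{2} = \left(- \frac{76}{7}\right)^{2} = \frac{5776}{49}$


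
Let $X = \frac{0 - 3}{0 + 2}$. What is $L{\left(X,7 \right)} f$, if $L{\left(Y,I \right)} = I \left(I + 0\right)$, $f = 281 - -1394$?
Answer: $82075$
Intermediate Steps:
$X = - \frac{3}{2} \approx -1.5$
$f = 1675$ ($f = 281 + 1394 = 1675$)
$L{\left(Y,I \right)} = I^{2}$ ($L{\left(Y,I \right)} = I I = I^{2}$)
$L{\left(X,7 \right)} f = 7^{2} \cdot 1675 = 49 \cdot 1675 = 82075$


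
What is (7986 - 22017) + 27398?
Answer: 13367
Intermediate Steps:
(7986 - 22017) + 27398 = -14031 + 27398 = 13367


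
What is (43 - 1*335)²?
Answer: 85264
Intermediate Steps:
(43 - 1*335)² = (43 - 335)² = (-292)² = 85264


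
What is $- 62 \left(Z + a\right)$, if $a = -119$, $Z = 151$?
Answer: $-1984$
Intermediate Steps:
$- 62 \left(Z + a\right) = - 62 \left(151 - 119\right) = \left(-62\right) 32 = -1984$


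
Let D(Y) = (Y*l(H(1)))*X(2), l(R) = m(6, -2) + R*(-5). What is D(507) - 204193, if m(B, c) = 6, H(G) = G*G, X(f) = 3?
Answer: -202672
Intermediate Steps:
H(G) = G**2
l(R) = 6 - 5*R (l(R) = 6 + R*(-5) = 6 - 5*R)
D(Y) = 3*Y (D(Y) = (Y*(6 - 5*1**2))*3 = (Y*(6 - 5*1))*3 = (Y*(6 - 5))*3 = (Y*1)*3 = Y*3 = 3*Y)
D(507) - 204193 = 3*507 - 204193 = 1521 - 204193 = -202672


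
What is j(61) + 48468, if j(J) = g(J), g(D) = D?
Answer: 48529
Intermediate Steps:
j(J) = J
j(61) + 48468 = 61 + 48468 = 48529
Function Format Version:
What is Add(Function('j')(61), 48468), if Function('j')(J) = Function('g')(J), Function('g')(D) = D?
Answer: 48529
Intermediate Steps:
Function('j')(J) = J
Add(Function('j')(61), 48468) = Add(61, 48468) = 48529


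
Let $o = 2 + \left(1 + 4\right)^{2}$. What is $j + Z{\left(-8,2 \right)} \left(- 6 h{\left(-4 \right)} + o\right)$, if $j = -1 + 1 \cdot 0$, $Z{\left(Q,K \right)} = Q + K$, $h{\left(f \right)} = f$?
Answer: $-307$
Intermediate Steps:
$o = 27$ ($o = 2 + 5^{2} = 2 + 25 = 27$)
$Z{\left(Q,K \right)} = K + Q$
$j = -1$ ($j = -1 + 0 = -1$)
$j + Z{\left(-8,2 \right)} \left(- 6 h{\left(-4 \right)} + o\right) = -1 + \left(2 - 8\right) \left(\left(-6\right) \left(-4\right) + 27\right) = -1 - 6 \left(24 + 27\right) = -1 - 306 = -307$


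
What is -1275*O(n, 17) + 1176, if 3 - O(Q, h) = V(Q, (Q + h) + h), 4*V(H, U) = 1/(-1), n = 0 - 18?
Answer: -11871/4 ≈ -2967.8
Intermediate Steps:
n = -18
V(H, U) = -¼ (V(H, U) = (¼)/(-1) = (¼)*(-1) = -¼)
O(Q, h) = 13/4 (O(Q, h) = 3 - 1*(-¼) = 3 + ¼ = 13/4)
-1275*O(n, 17) + 1176 = -1275*13/4 + 1176 = -16575/4 + 1176 = -11871/4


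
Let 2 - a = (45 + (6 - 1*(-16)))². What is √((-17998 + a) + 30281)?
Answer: 2*√1949 ≈ 88.295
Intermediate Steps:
a = -4487 (a = 2 - (45 + (6 - 1*(-16)))² = 2 - (45 + (6 + 16))² = 2 - (45 + 22)² = 2 - 1*67² = 2 - 1*4489 = 2 - 4489 = -4487)
√((-17998 + a) + 30281) = √((-17998 - 4487) + 30281) = √(-22485 + 30281) = √7796 = 2*√1949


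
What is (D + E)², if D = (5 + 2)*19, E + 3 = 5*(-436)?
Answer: 4202500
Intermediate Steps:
E = -2183 (E = -3 + 5*(-436) = -3 - 2180 = -2183)
D = 133 (D = 7*19 = 133)
(D + E)² = (133 - 2183)² = (-2050)² = 4202500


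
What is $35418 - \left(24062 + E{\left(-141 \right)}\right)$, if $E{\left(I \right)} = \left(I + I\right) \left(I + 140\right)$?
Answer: $11074$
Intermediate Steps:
$E{\left(I \right)} = 2 I \left(140 + I\right)$
$35418 - \left(24062 + E{\left(-141 \right)}\right) = 35418 - \left(24062 + 2 \left(-141\right) \left(140 - 141\right)\right) = 35418 - \left(24062 + 2 \left(-141\right) \left(-1\right)\right) = 35418 - \left(24062 + 282\right) = 35418 - 24344 = 11074$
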